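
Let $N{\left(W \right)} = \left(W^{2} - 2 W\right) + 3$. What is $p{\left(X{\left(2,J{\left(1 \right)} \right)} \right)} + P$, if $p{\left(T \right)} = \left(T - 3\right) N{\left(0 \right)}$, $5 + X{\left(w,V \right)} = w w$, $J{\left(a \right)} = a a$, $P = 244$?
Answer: $232$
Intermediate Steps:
$J{\left(a \right)} = a^{2}$
$N{\left(W \right)} = 3 + W^{2} - 2 W$
$X{\left(w,V \right)} = -5 + w^{2}$ ($X{\left(w,V \right)} = -5 + w w = -5 + w^{2}$)
$p{\left(T \right)} = -9 + 3 T$ ($p{\left(T \right)} = \left(T - 3\right) \left(3 + 0^{2} - 0\right) = \left(-3 + T\right) \left(3 + 0 + 0\right) = \left(-3 + T\right) 3 = -9 + 3 T$)
$p{\left(X{\left(2,J{\left(1 \right)} \right)} \right)} + P = \left(-9 + 3 \left(-5 + 2^{2}\right)\right) + 244 = \left(-9 + 3 \left(-5 + 4\right)\right) + 244 = \left(-9 + 3 \left(-1\right)\right) + 244 = \left(-9 - 3\right) + 244 = -12 + 244 = 232$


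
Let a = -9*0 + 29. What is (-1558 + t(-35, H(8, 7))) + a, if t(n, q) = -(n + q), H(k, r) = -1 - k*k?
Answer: -1429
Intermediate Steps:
a = 29 (a = 0 + 29 = 29)
H(k, r) = -1 - k²
t(n, q) = -n - q
(-1558 + t(-35, H(8, 7))) + a = (-1558 + (-1*(-35) - (-1 - 1*8²))) + 29 = (-1558 + (35 - (-1 - 1*64))) + 29 = (-1558 + (35 - (-1 - 64))) + 29 = (-1558 + (35 - 1*(-65))) + 29 = (-1558 + (35 + 65)) + 29 = (-1558 + 100) + 29 = -1458 + 29 = -1429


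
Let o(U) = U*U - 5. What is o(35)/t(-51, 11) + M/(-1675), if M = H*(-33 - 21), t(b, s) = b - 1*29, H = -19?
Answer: -106279/6700 ≈ -15.863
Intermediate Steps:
t(b, s) = -29 + b (t(b, s) = b - 29 = -29 + b)
o(U) = -5 + U² (o(U) = U² - 5 = -5 + U²)
M = 1026 (M = -19*(-33 - 21) = -19*(-54) = 1026)
o(35)/t(-51, 11) + M/(-1675) = (-5 + 35²)/(-29 - 51) + 1026/(-1675) = (-5 + 1225)/(-80) + 1026*(-1/1675) = 1220*(-1/80) - 1026/1675 = -61/4 - 1026/1675 = -106279/6700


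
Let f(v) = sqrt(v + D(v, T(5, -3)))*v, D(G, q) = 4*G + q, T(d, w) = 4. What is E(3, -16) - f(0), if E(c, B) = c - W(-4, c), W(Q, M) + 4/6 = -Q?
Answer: -1/3 ≈ -0.33333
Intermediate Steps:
W(Q, M) = -2/3 - Q
D(G, q) = q + 4*G
E(c, B) = -10/3 + c (E(c, B) = c - (-2/3 - 1*(-4)) = c - (-2/3 + 4) = c - 1*10/3 = c - 10/3 = -10/3 + c)
f(v) = v*sqrt(4 + 5*v) (f(v) = sqrt(v + (4 + 4*v))*v = sqrt(4 + 5*v)*v = v*sqrt(4 + 5*v))
E(3, -16) - f(0) = (-10/3 + 3) - 0*sqrt(4 + 5*0) = -1/3 - 0*sqrt(4 + 0) = -1/3 - 0*sqrt(4) = -1/3 - 0*2 = -1/3 - 1*0 = -1/3 + 0 = -1/3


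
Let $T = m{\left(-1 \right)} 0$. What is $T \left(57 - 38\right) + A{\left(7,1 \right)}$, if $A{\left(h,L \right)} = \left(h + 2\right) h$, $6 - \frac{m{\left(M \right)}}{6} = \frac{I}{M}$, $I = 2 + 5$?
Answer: $63$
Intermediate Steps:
$I = 7$
$m{\left(M \right)} = 36 - \frac{42}{M}$ ($m{\left(M \right)} = 36 - 6 \frac{7}{M} = 36 - \frac{42}{M}$)
$A{\left(h,L \right)} = h \left(2 + h\right)$ ($A{\left(h,L \right)} = \left(2 + h\right) h = h \left(2 + h\right)$)
$T = 0$ ($T = \left(36 - \frac{42}{-1}\right) 0 = \left(36 - -42\right) 0 = \left(36 + 42\right) 0 = 78 \cdot 0 = 0$)
$T \left(57 - 38\right) + A{\left(7,1 \right)} = 0 \left(57 - 38\right) + 7 \left(2 + 7\right) = 0 \left(57 - 38\right) + 7 \cdot 9 = 0 \cdot 19 + 63 = 0 + 63 = 63$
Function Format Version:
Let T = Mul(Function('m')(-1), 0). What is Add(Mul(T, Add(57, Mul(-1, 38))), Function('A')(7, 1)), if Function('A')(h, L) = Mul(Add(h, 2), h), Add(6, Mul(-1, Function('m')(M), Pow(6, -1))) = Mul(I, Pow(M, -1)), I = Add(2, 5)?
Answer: 63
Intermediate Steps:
I = 7
Function('m')(M) = Add(36, Mul(-42, Pow(M, -1))) (Function('m')(M) = Add(36, Mul(-6, Mul(7, Pow(M, -1)))) = Add(36, Mul(-42, Pow(M, -1))))
Function('A')(h, L) = Mul(h, Add(2, h)) (Function('A')(h, L) = Mul(Add(2, h), h) = Mul(h, Add(2, h)))
T = 0 (T = Mul(Add(36, Mul(-42, Pow(-1, -1))), 0) = Mul(Add(36, Mul(-42, -1)), 0) = Mul(Add(36, 42), 0) = Mul(78, 0) = 0)
Add(Mul(T, Add(57, Mul(-1, 38))), Function('A')(7, 1)) = Add(Mul(0, Add(57, Mul(-1, 38))), Mul(7, Add(2, 7))) = Add(Mul(0, Add(57, -38)), Mul(7, 9)) = Add(Mul(0, 19), 63) = Add(0, 63) = 63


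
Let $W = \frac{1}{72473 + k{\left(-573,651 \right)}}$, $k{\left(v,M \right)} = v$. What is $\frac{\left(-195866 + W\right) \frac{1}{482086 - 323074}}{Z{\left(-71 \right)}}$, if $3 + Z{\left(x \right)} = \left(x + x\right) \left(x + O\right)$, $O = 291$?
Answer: $\frac{1564751711}{39688895195600} \approx 3.9425 \cdot 10^{-5}$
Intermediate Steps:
$Z{\left(x \right)} = -3 + 2 x \left(291 + x\right)$ ($Z{\left(x \right)} = -3 + \left(x + x\right) \left(x + 291\right) = -3 + 2 x \left(291 + x\right)$)
$W = \frac{1}{71900}$ ($W = \frac{1}{72473 - 573} = \frac{1}{71900} \approx 1.3908 \cdot 10^{-5}$)
$\frac{\left(-195866 + W\right) \frac{1}{482086 - 323074}}{Z{\left(-71 \right)}} = \frac{\left(-195866 + \frac{1}{71900}\right) \frac{1}{482086 - 323074}}{-3 + 2 \left(-71\right)^{2} + 582 \left(-71\right)} = \frac{\left(- \frac{14082765399}{71900}\right) \frac{1}{159012}}{-3 + 2 \cdot 5041 - 41322} = \frac{\left(- \frac{14082765399}{71900}\right) \frac{1}{159012}}{-3 + 10082 - 41322} = - \frac{1564751711}{1270329200 \left(-31243\right)} = \left(- \frac{1564751711}{1270329200}\right) \left(- \frac{1}{31243}\right) = \frac{1564751711}{39688895195600}$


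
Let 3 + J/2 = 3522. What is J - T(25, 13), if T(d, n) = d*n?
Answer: 6713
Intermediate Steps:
J = 7038 (J = -6 + 2*3522 = -6 + 7044 = 7038)
J - T(25, 13) = 7038 - 25*13 = 7038 - 1*325 = 7038 - 325 = 6713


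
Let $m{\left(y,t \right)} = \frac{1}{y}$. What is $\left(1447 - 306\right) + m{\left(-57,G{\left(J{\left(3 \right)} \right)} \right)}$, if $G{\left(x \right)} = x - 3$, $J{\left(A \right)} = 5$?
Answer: $\frac{65036}{57} \approx 1141.0$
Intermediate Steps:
$G{\left(x \right)} = -3 + x$
$\left(1447 - 306\right) + m{\left(-57,G{\left(J{\left(3 \right)} \right)} \right)} = \left(1447 - 306\right) + \frac{1}{-57} = 1141 - \frac{1}{57} = \frac{65036}{57}$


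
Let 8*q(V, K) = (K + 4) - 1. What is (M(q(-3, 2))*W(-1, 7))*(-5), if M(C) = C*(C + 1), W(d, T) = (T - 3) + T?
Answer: -3575/64 ≈ -55.859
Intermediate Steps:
q(V, K) = 3/8 + K/8 (q(V, K) = ((K + 4) - 1)/8 = ((4 + K) - 1)/8 = (3 + K)/8 = 3/8 + K/8)
W(d, T) = -3 + 2*T (W(d, T) = (-3 + T) + T = -3 + 2*T)
M(C) = C*(1 + C)
(M(q(-3, 2))*W(-1, 7))*(-5) = (((3/8 + (1/8)*2)*(1 + (3/8 + (1/8)*2)))*(-3 + 2*7))*(-5) = (((3/8 + 1/4)*(1 + (3/8 + 1/4)))*(-3 + 14))*(-5) = ((5*(1 + 5/8)/8)*11)*(-5) = (((5/8)*(13/8))*11)*(-5) = ((65/64)*11)*(-5) = (715/64)*(-5) = -3575/64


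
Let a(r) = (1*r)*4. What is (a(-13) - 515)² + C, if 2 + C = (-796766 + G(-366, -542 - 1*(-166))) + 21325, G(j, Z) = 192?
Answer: -453762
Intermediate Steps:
a(r) = 4*r (a(r) = r*4 = 4*r)
C = -775251 (C = -2 + ((-796766 + 192) + 21325) = -2 + (-796574 + 21325) = -2 - 775249 = -775251)
(a(-13) - 515)² + C = (4*(-13) - 515)² - 775251 = (-52 - 515)² - 775251 = (-567)² - 775251 = 321489 - 775251 = -453762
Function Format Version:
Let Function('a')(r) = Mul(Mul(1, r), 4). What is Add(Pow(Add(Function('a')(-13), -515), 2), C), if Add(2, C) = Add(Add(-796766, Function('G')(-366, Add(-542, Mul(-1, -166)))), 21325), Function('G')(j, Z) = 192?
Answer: -453762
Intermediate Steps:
Function('a')(r) = Mul(4, r) (Function('a')(r) = Mul(r, 4) = Mul(4, r))
C = -775251 (C = Add(-2, Add(Add(-796766, 192), 21325)) = Add(-2, Add(-796574, 21325)) = Add(-2, -775249) = -775251)
Add(Pow(Add(Function('a')(-13), -515), 2), C) = Add(Pow(Add(Mul(4, -13), -515), 2), -775251) = Add(Pow(Add(-52, -515), 2), -775251) = Add(Pow(-567, 2), -775251) = Add(321489, -775251) = -453762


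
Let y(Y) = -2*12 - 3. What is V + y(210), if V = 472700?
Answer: 472673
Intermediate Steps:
y(Y) = -27 (y(Y) = -24 - 3 = -27)
V + y(210) = 472700 - 27 = 472673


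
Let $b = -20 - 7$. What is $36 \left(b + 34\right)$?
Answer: $252$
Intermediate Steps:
$b = -27$
$36 \left(b + 34\right) = 36 \left(-27 + 34\right) = 36 \cdot 7 = 252$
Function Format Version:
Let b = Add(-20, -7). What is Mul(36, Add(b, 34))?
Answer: 252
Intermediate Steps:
b = -27
Mul(36, Add(b, 34)) = Mul(36, Add(-27, 34)) = Mul(36, 7) = 252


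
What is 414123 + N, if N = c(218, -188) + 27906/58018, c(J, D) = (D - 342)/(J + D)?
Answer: 36038386703/87027 ≈ 4.1411e+5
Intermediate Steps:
c(J, D) = (-342 + D)/(D + J)
N = -1495618/87027 (N = (-342 - 188)/(-188 + 218) + 27906/58018 = -530/30 + 27906*(1/58018) = (1/30)*(-530) + 13953/29009 = -53/3 + 13953/29009 = -1495618/87027 ≈ -17.186)
414123 + N = 414123 - 1495618/87027 = 36038386703/87027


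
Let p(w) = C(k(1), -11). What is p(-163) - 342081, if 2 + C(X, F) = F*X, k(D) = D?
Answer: -342094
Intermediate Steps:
C(X, F) = -2 + F*X
p(w) = -13 (p(w) = -2 - 11*1 = -2 - 11 = -13)
p(-163) - 342081 = -13 - 342081 = -342094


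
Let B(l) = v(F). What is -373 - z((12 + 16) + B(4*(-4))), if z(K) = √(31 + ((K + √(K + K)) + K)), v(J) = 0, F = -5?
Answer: -373 - √(87 + 2*√14) ≈ -382.72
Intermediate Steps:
B(l) = 0
z(K) = √(31 + 2*K + √2*√K) (z(K) = √(31 + ((K + √(2*K)) + K)) = √(31 + ((K + √2*√K) + K)) = √(31 + (2*K + √2*√K)) = √(31 + 2*K + √2*√K))
-373 - z((12 + 16) + B(4*(-4))) = -373 - √(31 + 2*((12 + 16) + 0) + √2*√((12 + 16) + 0)) = -373 - √(31 + 2*(28 + 0) + √2*√(28 + 0)) = -373 - √(31 + 2*28 + √2*√28) = -373 - √(31 + 56 + √2*(2*√7)) = -373 - √(31 + 56 + 2*√14) = -373 - √(87 + 2*√14)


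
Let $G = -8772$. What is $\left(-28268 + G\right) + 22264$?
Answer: $-14776$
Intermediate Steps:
$\left(-28268 + G\right) + 22264 = \left(-28268 - 8772\right) + 22264 = -37040 + 22264 = -14776$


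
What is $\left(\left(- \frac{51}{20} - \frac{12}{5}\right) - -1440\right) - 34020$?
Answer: $- \frac{651699}{20} \approx -32585.0$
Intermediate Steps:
$\left(\left(- \frac{51}{20} - \frac{12}{5}\right) - -1440\right) - 34020 = \left(\left(\left(-51\right) \frac{1}{20} - \frac{12}{5}\right) + 1440\right) - 34020 = \left(\left(- \frac{51}{20} - \frac{12}{5}\right) + 1440\right) - 34020 = \left(- \frac{99}{20} + 1440\right) - 34020 = \frac{28701}{20} - 34020 = - \frac{651699}{20}$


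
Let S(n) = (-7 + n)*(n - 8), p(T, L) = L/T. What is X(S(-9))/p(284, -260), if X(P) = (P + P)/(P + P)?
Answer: -71/65 ≈ -1.0923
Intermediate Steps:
S(n) = (-8 + n)*(-7 + n) (S(n) = (-7 + n)*(-8 + n) = (-8 + n)*(-7 + n))
X(P) = 1 (X(P) = (2*P)/((2*P)) = (2*P)*(1/(2*P)) = 1)
X(S(-9))/p(284, -260) = 1/(-260/284) = 1/(-260*1/284) = 1/(-65/71) = 1*(-71/65) = -71/65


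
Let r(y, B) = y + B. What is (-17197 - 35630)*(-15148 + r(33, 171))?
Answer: 789446688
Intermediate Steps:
r(y, B) = B + y
(-17197 - 35630)*(-15148 + r(33, 171)) = (-17197 - 35630)*(-15148 + (171 + 33)) = -52827*(-15148 + 204) = -52827*(-14944) = 789446688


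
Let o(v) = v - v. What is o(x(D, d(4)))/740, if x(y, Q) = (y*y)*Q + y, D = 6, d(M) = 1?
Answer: 0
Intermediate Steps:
x(y, Q) = y + Q*y**2 (x(y, Q) = y**2*Q + y = Q*y**2 + y = y + Q*y**2)
o(v) = 0
o(x(D, d(4)))/740 = 0/740 = 0*(1/740) = 0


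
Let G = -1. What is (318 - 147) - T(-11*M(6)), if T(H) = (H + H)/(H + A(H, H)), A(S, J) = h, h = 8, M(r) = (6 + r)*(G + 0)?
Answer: 5919/35 ≈ 169.11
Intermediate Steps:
M(r) = -6 - r (M(r) = (6 + r)*(-1 + 0) = (6 + r)*(-1) = -6 - r)
A(S, J) = 8
T(H) = 2*H/(8 + H) (T(H) = (H + H)/(H + 8) = (2*H)/(8 + H) = 2*H/(8 + H))
(318 - 147) - T(-11*M(6)) = (318 - 147) - 2*(-11*(-6 - 1*6))/(8 - 11*(-6 - 1*6)) = 171 - 2*(-11*(-6 - 6))/(8 - 11*(-6 - 6)) = 171 - 2*(-11*(-12))/(8 - 11*(-12)) = 171 - 2*132/(8 + 132) = 171 - 2*132/140 = 171 - 1*66/35 = 171 - 66/35 = 5919/35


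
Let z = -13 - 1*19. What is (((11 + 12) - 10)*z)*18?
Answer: -7488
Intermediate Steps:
z = -32 (z = -13 - 19 = -32)
(((11 + 12) - 10)*z)*18 = (((11 + 12) - 10)*(-32))*18 = ((23 - 10)*(-32))*18 = (13*(-32))*18 = -416*18 = -7488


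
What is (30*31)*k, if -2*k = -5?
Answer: 2325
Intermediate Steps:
k = 5/2 (k = -1/2*(-5) = 5/2 ≈ 2.5000)
(30*31)*k = (30*31)*(5/2) = 930*(5/2) = 2325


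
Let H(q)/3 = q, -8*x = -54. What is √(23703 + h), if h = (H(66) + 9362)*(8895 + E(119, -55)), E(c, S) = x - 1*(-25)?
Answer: √85363433 ≈ 9239.2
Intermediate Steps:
x = 27/4 (x = -⅛*(-54) = 27/4 ≈ 6.7500)
H(q) = 3*q
E(c, S) = 127/4 (E(c, S) = 27/4 - 1*(-25) = 27/4 + 25 = 127/4)
h = 85339730 (h = (3*66 + 9362)*(8895 + 127/4) = (198 + 9362)*(35707/4) = 9560*(35707/4) = 85339730)
√(23703 + h) = √(23703 + 85339730) = √85363433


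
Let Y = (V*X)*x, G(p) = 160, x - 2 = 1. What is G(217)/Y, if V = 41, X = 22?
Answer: 80/1353 ≈ 0.059128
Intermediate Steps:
x = 3 (x = 2 + 1 = 3)
Y = 2706 (Y = (41*22)*3 = 902*3 = 2706)
G(217)/Y = 160/2706 = 160*(1/2706) = 80/1353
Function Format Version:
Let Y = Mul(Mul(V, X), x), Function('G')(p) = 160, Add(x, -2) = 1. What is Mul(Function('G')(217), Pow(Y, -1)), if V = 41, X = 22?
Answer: Rational(80, 1353) ≈ 0.059128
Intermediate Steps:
x = 3 (x = Add(2, 1) = 3)
Y = 2706 (Y = Mul(Mul(41, 22), 3) = Mul(902, 3) = 2706)
Mul(Function('G')(217), Pow(Y, -1)) = Mul(160, Pow(2706, -1)) = Mul(160, Rational(1, 2706)) = Rational(80, 1353)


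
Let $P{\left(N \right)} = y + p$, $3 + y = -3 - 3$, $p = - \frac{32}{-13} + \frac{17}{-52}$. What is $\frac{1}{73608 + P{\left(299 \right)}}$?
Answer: $\frac{52}{3827259} \approx 1.3587 \cdot 10^{-5}$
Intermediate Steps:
$p = \frac{111}{52}$ ($p = \left(-32\right) \left(- \frac{1}{13}\right) + 17 \left(- \frac{1}{52}\right) = \frac{32}{13} - \frac{17}{52} = \frac{111}{52} \approx 2.1346$)
$y = -9$ ($y = -3 - 6 = -9$)
$P{\left(N \right)} = - \frac{357}{52}$ ($P{\left(N \right)} = -9 + \frac{111}{52} = - \frac{357}{52}$)
$\frac{1}{73608 + P{\left(299 \right)}} = \frac{1}{73608 - \frac{357}{52}} = \frac{1}{\frac{3827259}{52}} = \frac{52}{3827259}$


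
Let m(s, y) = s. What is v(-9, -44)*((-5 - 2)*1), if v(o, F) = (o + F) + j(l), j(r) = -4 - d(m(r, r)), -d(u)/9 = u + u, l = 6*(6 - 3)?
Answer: -1869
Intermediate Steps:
l = 18 (l = 6*3 = 18)
d(u) = -18*u (d(u) = -9*(u + u) = -18*u)
j(r) = -4 + 18*r (j(r) = -4 - (-18)*r = -4 + 18*r)
v(o, F) = 320 + F + o (v(o, F) = (o + F) + (-4 + 18*18) = (F + o) + (-4 + 324) = (F + o) + 320 = 320 + F + o)
v(-9, -44)*((-5 - 2)*1) = (320 - 44 - 9)*((-5 - 2)*1) = 267*(-7*1) = 267*(-7) = -1869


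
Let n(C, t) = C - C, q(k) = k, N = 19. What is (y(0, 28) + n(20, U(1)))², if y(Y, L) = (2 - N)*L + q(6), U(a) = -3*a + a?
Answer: 220900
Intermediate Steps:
U(a) = -2*a
n(C, t) = 0
y(Y, L) = 6 - 17*L (y(Y, L) = (2 - 1*19)*L + 6 = (2 - 19)*L + 6 = -17*L + 6 = 6 - 17*L)
(y(0, 28) + n(20, U(1)))² = ((6 - 17*28) + 0)² = ((6 - 476) + 0)² = (-470 + 0)² = (-470)² = 220900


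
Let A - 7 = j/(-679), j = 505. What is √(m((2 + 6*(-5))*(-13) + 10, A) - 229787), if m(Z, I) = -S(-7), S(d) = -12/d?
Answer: I*√11259647/7 ≈ 479.36*I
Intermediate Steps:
A = 4248/679 (A = 7 + 505/(-679) = 7 + 505*(-1/679) = 7 - 505/679 = 4248/679 ≈ 6.2563)
m(Z, I) = -12/7 (m(Z, I) = -(-12)/(-7) = -(-12)*(-1)/7 = -1*12/7 = -12/7)
√(m((2 + 6*(-5))*(-13) + 10, A) - 229787) = √(-12/7 - 229787) = √(-1608521/7) = I*√11259647/7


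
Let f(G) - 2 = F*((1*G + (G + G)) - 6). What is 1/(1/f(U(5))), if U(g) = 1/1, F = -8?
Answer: 26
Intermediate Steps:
U(g) = 1
f(G) = 50 - 24*G (f(G) = 2 - 8*((1*G + (G + G)) - 6) = 2 - 8*((G + 2*G) - 6) = 2 - 8*(3*G - 6) = 2 - 8*(-6 + 3*G) = 2 + (48 - 24*G) = 50 - 24*G)
1/(1/f(U(5))) = 1/(1/(50 - 24*1)) = 1/(1/(50 - 24)) = 1/(1/26) = 26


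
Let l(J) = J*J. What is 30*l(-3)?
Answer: 270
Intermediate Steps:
l(J) = J²
30*l(-3) = 30*(-3)² = 30*9 = 270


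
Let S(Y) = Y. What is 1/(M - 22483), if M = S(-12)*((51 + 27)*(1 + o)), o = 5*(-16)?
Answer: 1/51461 ≈ 1.9432e-5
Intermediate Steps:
o = -80
M = 73944 (M = -12*(51 + 27)*(1 - 80) = -936*(-79) = -12*(-6162) = 73944)
1/(M - 22483) = 1/(73944 - 22483) = 1/51461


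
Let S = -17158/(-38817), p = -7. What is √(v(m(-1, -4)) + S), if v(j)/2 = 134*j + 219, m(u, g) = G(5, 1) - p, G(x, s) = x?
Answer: 2*√152954588747/12939 ≈ 60.452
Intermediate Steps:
m(u, g) = 12 (m(u, g) = 5 - 1*(-7) = 5 + 7 = 12)
v(j) = 438 + 268*j (v(j) = 2*(134*j + 219) = 2*(219 + 134*j) = 438 + 268*j)
S = 17158/38817 (S = -17158*(-1/38817) = 17158/38817 ≈ 0.44202)
√(v(m(-1, -4)) + S) = √((438 + 268*12) + 17158/38817) = √((438 + 3216) + 17158/38817) = √(3654 + 17158/38817) = √(141854476/38817) = 2*√152954588747/12939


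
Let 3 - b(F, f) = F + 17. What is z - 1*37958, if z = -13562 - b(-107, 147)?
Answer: -51613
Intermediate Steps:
b(F, f) = -14 - F (b(F, f) = 3 - (F + 17) = 3 - (17 + F) = 3 + (-17 - F) = -14 - F)
z = -13655 (z = -13562 - (-14 - 1*(-107)) = -13562 - (-14 + 107) = -13562 - 1*93 = -13562 - 93 = -13655)
z - 1*37958 = -13655 - 1*37958 = -13655 - 37958 = -51613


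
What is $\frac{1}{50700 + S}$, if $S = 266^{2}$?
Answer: $\frac{1}{121456} \approx 8.2334 \cdot 10^{-6}$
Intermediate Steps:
$S = 70756$
$\frac{1}{50700 + S} = \frac{1}{50700 + 70756} = \frac{1}{121456}$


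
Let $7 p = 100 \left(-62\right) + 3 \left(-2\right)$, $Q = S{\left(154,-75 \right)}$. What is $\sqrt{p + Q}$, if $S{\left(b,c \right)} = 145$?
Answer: $\frac{i \sqrt{36337}}{7} \approx 27.232 i$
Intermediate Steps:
$Q = 145$
$p = - \frac{6206}{7}$ ($p = \frac{100 \left(-62\right) + 3 \left(-2\right)}{7} = \frac{-6200 - 6}{7} = \frac{1}{7} \left(-6206\right) = - \frac{6206}{7} \approx -886.57$)
$\sqrt{p + Q} = \sqrt{- \frac{6206}{7} + 145} = \sqrt{- \frac{5191}{7}} = \frac{i \sqrt{36337}}{7}$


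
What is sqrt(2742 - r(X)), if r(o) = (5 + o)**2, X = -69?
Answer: I*sqrt(1354) ≈ 36.797*I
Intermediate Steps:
sqrt(2742 - r(X)) = sqrt(2742 - (5 - 69)**2) = sqrt(2742 - 1*(-64)**2) = sqrt(2742 - 1*4096) = sqrt(2742 - 4096) = sqrt(-1354) = I*sqrt(1354)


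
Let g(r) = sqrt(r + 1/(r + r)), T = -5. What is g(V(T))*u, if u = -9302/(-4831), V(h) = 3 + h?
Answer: 13953*I/4831 ≈ 2.8882*I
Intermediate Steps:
u = 9302/4831 (u = -9302*(-1/4831) = 9302/4831 ≈ 1.9255)
g(r) = sqrt(r + 1/(2*r))
g(V(T))*u = (sqrt(2/(3 - 5) + 4*(3 - 5))/2)*(9302/4831) = (sqrt(2/(-2) + 4*(-2))/2)*(9302/4831) = (sqrt(2*(-1/2) - 8)/2)*(9302/4831) = (sqrt(-1 - 8)/2)*(9302/4831) = (sqrt(-9)/2)*(9302/4831) = ((3*I)/2)*(9302/4831) = (3*I/2)*(9302/4831) = 13953*I/4831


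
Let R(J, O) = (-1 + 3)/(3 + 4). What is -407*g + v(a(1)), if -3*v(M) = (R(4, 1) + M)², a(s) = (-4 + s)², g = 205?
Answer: -12269170/147 ≈ -83464.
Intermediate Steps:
R(J, O) = 2/7
v(M) = -(2/7 + M)²/3
-407*g + v(a(1)) = -407*205 - (2 + 7*(-4 + 1)²)²/147 = -83435 - (2 + 7*(-3)²)²/147 = -83435 - (2 + 7*9)²/147 = -83435 - (2 + 63)²/147 = -83435 - 1/147*65² = -83435 - 1/147*4225 = -83435 - 4225/147 = -12269170/147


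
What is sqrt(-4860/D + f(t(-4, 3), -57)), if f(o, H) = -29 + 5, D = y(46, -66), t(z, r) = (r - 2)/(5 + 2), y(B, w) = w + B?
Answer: sqrt(219) ≈ 14.799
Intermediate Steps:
y(B, w) = B + w
t(z, r) = -2/7 + r/7 (t(z, r) = (-2 + r)/7 = (-2 + r)*(1/7) = -2/7 + r/7)
D = -20 (D = 46 - 66 = -20)
f(o, H) = -24
sqrt(-4860/D + f(t(-4, 3), -57)) = sqrt(-4860/(-20) - 24) = sqrt(-4860*(-1/20) - 24) = sqrt(243 - 24) = sqrt(219)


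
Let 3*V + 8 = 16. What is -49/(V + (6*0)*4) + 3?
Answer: -123/8 ≈ -15.375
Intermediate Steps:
V = 8/3 (V = -8/3 + (⅓)*16 = -8/3 + 16/3 = 8/3 ≈ 2.6667)
-49/(V + (6*0)*4) + 3 = -49/(8/3 + (6*0)*4) + 3 = -49/(8/3 + 0*4) + 3 = -49/(8/3 + 0) + 3 = -49/8/3 + 3 = -49*3/8 + 3 = -147/8 + 3 = -123/8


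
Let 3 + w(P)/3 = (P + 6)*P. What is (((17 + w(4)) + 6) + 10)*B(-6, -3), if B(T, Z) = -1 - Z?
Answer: 288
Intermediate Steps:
w(P) = -9 + 3*P*(6 + P) (w(P) = -9 + 3*((P + 6)*P) = -9 + 3*((6 + P)*P) = -9 + 3*(P*(6 + P)) = -9 + 3*P*(6 + P))
(((17 + w(4)) + 6) + 10)*B(-6, -3) = (((17 + (-9 + 3*4² + 18*4)) + 6) + 10)*(-1 - 1*(-3)) = (((17 + (-9 + 3*16 + 72)) + 6) + 10)*(-1 + 3) = (((17 + (-9 + 48 + 72)) + 6) + 10)*2 = (((17 + 111) + 6) + 10)*2 = ((128 + 6) + 10)*2 = (134 + 10)*2 = 144*2 = 288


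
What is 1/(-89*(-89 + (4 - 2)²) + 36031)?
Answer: 1/43596 ≈ 2.2938e-5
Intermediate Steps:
1/(-89*(-89 + (4 - 2)²) + 36031) = 1/(-89*(-89 + 2²) + 36031) = 1/(-89*(-89 + 4) + 36031) = 1/(-89*(-85) + 36031) = 1/(7565 + 36031) = 1/43596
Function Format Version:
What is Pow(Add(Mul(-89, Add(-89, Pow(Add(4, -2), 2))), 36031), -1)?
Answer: Rational(1, 43596) ≈ 2.2938e-5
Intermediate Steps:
Pow(Add(Mul(-89, Add(-89, Pow(Add(4, -2), 2))), 36031), -1) = Pow(Add(Mul(-89, Add(-89, Pow(2, 2))), 36031), -1) = Pow(Add(Mul(-89, Add(-89, 4)), 36031), -1) = Pow(Add(Mul(-89, -85), 36031), -1) = Pow(Add(7565, 36031), -1) = Pow(43596, -1) = Rational(1, 43596)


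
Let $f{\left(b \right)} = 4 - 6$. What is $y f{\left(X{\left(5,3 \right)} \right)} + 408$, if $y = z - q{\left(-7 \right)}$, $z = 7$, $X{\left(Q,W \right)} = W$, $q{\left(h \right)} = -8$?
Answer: $378$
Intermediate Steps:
$f{\left(b \right)} = -2$
$y = 15$ ($y = 7 - -8 = 7 + 8 = 15$)
$y f{\left(X{\left(5,3 \right)} \right)} + 408 = 15 \left(-2\right) + 408 = -30 + 408 = 378$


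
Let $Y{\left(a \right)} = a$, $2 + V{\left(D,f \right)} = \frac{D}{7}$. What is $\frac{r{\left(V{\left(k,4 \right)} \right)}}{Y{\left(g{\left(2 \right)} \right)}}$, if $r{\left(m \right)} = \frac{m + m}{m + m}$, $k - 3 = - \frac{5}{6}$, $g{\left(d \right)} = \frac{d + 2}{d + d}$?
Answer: $1$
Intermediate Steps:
$g{\left(d \right)} = \frac{2 + d}{2 d}$
$k = \frac{13}{6}$ ($k = 3 - \frac{5}{6} = \frac{13}{6} \approx 2.1667$)
$V{\left(D,f \right)} = -2 + \frac{D}{7}$
$r{\left(m \right)} = 1$ ($r{\left(m \right)} = \frac{2 m}{2 m} = 2 m \frac{1}{2 m} = 1$)
$\frac{r{\left(V{\left(k,4 \right)} \right)}}{Y{\left(g{\left(2 \right)} \right)}} = 1 \frac{1}{\frac{1}{2} \cdot \frac{1}{2} \left(2 + 2\right)} = 1 \frac{1}{\frac{1}{2} \cdot \frac{1}{2} \cdot 4} = 1 \cdot 1^{-1} = 1 \cdot 1 = 1$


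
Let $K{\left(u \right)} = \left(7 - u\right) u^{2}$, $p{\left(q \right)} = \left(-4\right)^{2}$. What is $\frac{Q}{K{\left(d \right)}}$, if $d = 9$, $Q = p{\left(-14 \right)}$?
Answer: $- \frac{8}{81} \approx -0.098765$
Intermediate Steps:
$p{\left(q \right)} = 16$
$Q = 16$
$K{\left(u \right)} = u^{2} \left(7 - u\right)$
$\frac{Q}{K{\left(d \right)}} = \frac{16}{9^{2} \left(7 - 9\right)} = \frac{16}{81 \left(7 - 9\right)} = \frac{16}{81 \left(-2\right)} = \frac{16}{-162} = 16 \left(- \frac{1}{162}\right) = - \frac{8}{81}$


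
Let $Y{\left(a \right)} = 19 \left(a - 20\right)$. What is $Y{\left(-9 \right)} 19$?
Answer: $-10469$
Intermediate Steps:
$Y{\left(a \right)} = -380 + 19 a$ ($Y{\left(a \right)} = 19 \left(-20 + a\right) = -380 + 19 a$)
$Y{\left(-9 \right)} 19 = \left(-380 + 19 \left(-9\right)\right) 19 = \left(-380 - 171\right) 19 = \left(-551\right) 19 = -10469$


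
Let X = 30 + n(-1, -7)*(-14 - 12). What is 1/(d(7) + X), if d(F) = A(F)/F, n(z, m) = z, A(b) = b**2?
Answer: 1/63 ≈ 0.015873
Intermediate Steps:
d(F) = F (d(F) = F**2/F = F)
X = 56 (X = 30 - (-14 - 12) = 30 - 1*(-26) = 30 + 26 = 56)
1/(d(7) + X) = 1/(7 + 56) = 1/63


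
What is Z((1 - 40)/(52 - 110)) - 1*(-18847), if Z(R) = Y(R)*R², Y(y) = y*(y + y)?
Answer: 106643313497/5658248 ≈ 18847.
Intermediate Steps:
Y(y) = 2*y² (Y(y) = y*(2*y) = 2*y²)
Z(R) = 2*R⁴ (Z(R) = (2*R²)*R² = 2*R⁴)
Z((1 - 40)/(52 - 110)) - 1*(-18847) = 2*((1 - 40)/(52 - 110))⁴ - 1*(-18847) = 2*(-39/(-58))⁴ + 18847 = 2*(-39*(-1/58))⁴ + 18847 = 2*(39/58)⁴ + 18847 = 2*(2313441/11316496) + 18847 = 2313441/5658248 + 18847 = 106643313497/5658248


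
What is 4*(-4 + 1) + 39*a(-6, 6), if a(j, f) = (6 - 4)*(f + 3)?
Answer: 690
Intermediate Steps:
a(j, f) = 6 + 2*f (a(j, f) = 2*(3 + f) = 6 + 2*f)
4*(-4 + 1) + 39*a(-6, 6) = 4*(-4 + 1) + 39*(6 + 2*6) = 4*(-3) + 39*(6 + 12) = -12 + 39*18 = -12 + 702 = 690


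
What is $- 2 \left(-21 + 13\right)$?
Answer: $16$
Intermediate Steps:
$- 2 \left(-21 + 13\right) = \left(-2\right) \left(-8\right) = 16$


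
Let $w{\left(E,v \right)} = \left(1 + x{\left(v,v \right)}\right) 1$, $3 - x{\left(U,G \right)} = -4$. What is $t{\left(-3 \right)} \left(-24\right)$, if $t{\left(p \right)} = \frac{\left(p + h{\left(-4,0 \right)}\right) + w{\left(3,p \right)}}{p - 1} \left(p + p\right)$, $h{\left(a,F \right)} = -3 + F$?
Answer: $-72$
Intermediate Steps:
$x{\left(U,G \right)} = 7$ ($x{\left(U,G \right)} = 3 - -4 = 3 + 4 = 7$)
$w{\left(E,v \right)} = 8$ ($w{\left(E,v \right)} = \left(1 + 7\right) 1 = 8 \cdot 1 = 8$)
$t{\left(p \right)} = \frac{2 p \left(5 + p\right)}{-1 + p}$ ($t{\left(p \right)} = \frac{\left(p + \left(-3 + 0\right)\right) + 8}{p - 1} \left(p + p\right) = \frac{\left(p - 3\right) + 8}{-1 + p} 2 p = \frac{\left(-3 + p\right) + 8}{-1 + p} 2 p = \frac{5 + p}{-1 + p} 2 p = \frac{2 p \left(5 + p\right)}{-1 + p}$)
$t{\left(-3 \right)} \left(-24\right) = 2 \left(-3\right) \frac{1}{-1 - 3} \left(5 - 3\right) \left(-24\right) = 2 \left(-3\right) \frac{1}{-4} \cdot 2 \left(-24\right) = 2 \left(-3\right) \left(- \frac{1}{4}\right) 2 \left(-24\right) = 3 \left(-24\right) = -72$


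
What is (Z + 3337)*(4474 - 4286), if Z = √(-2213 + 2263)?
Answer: 627356 + 940*√2 ≈ 6.2869e+5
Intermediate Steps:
Z = 5*√2 (Z = √50 = 5*√2 ≈ 7.0711)
(Z + 3337)*(4474 - 4286) = (5*√2 + 3337)*(4474 - 4286) = (3337 + 5*√2)*188 = 627356 + 940*√2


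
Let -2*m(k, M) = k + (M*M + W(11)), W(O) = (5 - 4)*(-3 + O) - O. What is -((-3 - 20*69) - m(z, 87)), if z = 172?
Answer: -2486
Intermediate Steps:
W(O) = -3 (W(O) = 1*(-3 + O) - O = (-3 + O) - O = -3)
m(k, M) = 3/2 - k/2 - M²/2 (m(k, M) = -(k + (M*M - 3))/2 = -(k + (M² - 3))/2 = -(k + (-3 + M²))/2 = -(-3 + k + M²)/2 = 3/2 - k/2 - M²/2)
-((-3 - 20*69) - m(z, 87)) = -((-3 - 20*69) - (3/2 - ½*172 - ½*87²)) = -((-3 - 1380) - (3/2 - 86 - ½*7569)) = -(-1383 - (3/2 - 86 - 7569/2)) = -(-1383 - 1*(-3869)) = -(-1383 + 3869) = -1*2486 = -2486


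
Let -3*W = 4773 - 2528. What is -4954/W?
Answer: 14862/2245 ≈ 6.6200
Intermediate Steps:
W = -2245/3 (W = -(4773 - 2528)/3 = -⅓*2245 = -2245/3 ≈ -748.33)
-4954/W = -4954/(-2245/3) = -4954*(-3/2245) = 14862/2245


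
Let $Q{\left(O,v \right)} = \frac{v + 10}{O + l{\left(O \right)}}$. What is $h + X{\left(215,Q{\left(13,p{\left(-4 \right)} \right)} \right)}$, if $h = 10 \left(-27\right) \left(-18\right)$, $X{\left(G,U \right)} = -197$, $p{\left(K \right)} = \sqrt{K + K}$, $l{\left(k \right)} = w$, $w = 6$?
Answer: $4663$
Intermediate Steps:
$l{\left(k \right)} = 6$
$p{\left(K \right)} = \sqrt{2} \sqrt{K}$ ($p{\left(K \right)} = \sqrt{2 K} = \sqrt{2} \sqrt{K}$)
$Q{\left(O,v \right)} = \frac{10 + v}{6 + O}$ ($Q{\left(O,v \right)} = \frac{v + 10}{O + 6} = \frac{10 + v}{6 + O}$)
$h = 4860$ ($h = \left(-270\right) \left(-18\right) = 4860$)
$h + X{\left(215,Q{\left(13,p{\left(-4 \right)} \right)} \right)} = 4860 - 197 = 4663$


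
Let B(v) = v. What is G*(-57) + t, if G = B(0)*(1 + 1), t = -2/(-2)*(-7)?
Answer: -7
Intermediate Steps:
t = -7 (t = -2*(-½)*(-7) = 1*(-7) = -7)
G = 0 (G = 0*(1 + 1) = 0*2 = 0)
G*(-57) + t = 0*(-57) - 7 = 0 - 7 = -7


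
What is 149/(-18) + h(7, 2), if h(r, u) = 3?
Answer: -95/18 ≈ -5.2778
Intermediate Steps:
149/(-18) + h(7, 2) = 149/(-18) + 3 = -1/18*149 + 3 = -149/18 + 3 = -95/18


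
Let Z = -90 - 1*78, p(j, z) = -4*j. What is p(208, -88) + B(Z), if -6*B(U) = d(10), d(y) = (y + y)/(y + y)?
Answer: -4993/6 ≈ -832.17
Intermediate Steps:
d(y) = 1 (d(y) = (2*y)/((2*y)) = (2*y)*(1/(2*y)) = 1)
Z = -168 (Z = -90 - 78 = -168)
B(U) = -⅙ (B(U) = -⅙*1 = -⅙)
p(208, -88) + B(Z) = -4*208 - ⅙ = -832 - ⅙ = -4993/6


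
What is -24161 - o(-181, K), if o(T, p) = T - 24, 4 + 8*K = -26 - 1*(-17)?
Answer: -23956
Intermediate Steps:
K = -13/8 (K = -½ + (-26 - 1*(-17))/8 = -½ + (-26 + 17)/8 = -½ + (⅛)*(-9) = -½ - 9/8 = -13/8 ≈ -1.6250)
o(T, p) = -24 + T
-24161 - o(-181, K) = -24161 - (-24 - 181) = -24161 - 1*(-205) = -24161 + 205 = -23956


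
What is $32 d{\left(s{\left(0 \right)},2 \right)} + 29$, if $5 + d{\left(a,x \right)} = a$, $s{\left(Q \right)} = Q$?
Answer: $-131$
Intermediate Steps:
$d{\left(a,x \right)} = -5 + a$
$32 d{\left(s{\left(0 \right)},2 \right)} + 29 = 32 \left(-5 + 0\right) + 29 = 32 \left(-5\right) + 29 = -160 + 29 = -131$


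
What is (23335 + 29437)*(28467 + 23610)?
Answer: 2748207444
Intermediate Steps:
(23335 + 29437)*(28467 + 23610) = 52772*52077 = 2748207444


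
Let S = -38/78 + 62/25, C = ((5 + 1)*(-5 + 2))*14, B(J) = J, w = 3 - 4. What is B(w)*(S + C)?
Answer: 243757/975 ≈ 250.01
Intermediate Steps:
w = -1
C = -252 (C = (6*(-3))*14 = -18*14 = -252)
S = 1943/975 (S = -38*1/78 + 62*(1/25) = -19/39 + 62/25 = 1943/975 ≈ 1.9928)
B(w)*(S + C) = -(1943/975 - 252) = -1*(-243757/975) = 243757/975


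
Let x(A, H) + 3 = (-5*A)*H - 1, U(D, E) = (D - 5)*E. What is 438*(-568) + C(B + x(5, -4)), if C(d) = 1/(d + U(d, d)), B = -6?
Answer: -1925588159/7740 ≈ -2.4878e+5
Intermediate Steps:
U(D, E) = E*(-5 + D) (U(D, E) = (-5 + D)*E = E*(-5 + D))
x(A, H) = -4 - 5*A*H (x(A, H) = -3 + ((-5*A)*H - 1) = -3 + (-5*A*H - 1) = -3 + (-1 - 5*A*H) = -4 - 5*A*H)
C(d) = 1/(d + d*(-5 + d))
438*(-568) + C(B + x(5, -4)) = 438*(-568) + 1/((-6 + (-4 - 5*5*(-4)))*(-4 + (-6 + (-4 - 5*5*(-4))))) = -248784 + 1/((-6 + (-4 + 100))*(-4 + (-6 + (-4 + 100)))) = -248784 + 1/((-6 + 96)*(-4 + (-6 + 96))) = -248784 + 1/(90*(-4 + 90)) = -248784 + (1/90)/86 = -248784 + (1/90)*(1/86) = -248784 + 1/7740 = -1925588159/7740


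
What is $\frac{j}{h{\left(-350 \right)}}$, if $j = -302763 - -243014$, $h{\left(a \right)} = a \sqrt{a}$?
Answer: $- \frac{59749 i \sqrt{14}}{24500} \approx - 9.1249 i$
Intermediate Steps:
$h{\left(a \right)} = a^{\frac{3}{2}}$
$j = -59749$ ($j = -302763 + 243014 = -59749$)
$\frac{j}{h{\left(-350 \right)}} = - \frac{59749}{\left(-350\right)^{\frac{3}{2}}} = - \frac{59749}{\left(-1750\right) i \sqrt{14}} = - 59749 \frac{i \sqrt{14}}{24500} = - \frac{59749 i \sqrt{14}}{24500}$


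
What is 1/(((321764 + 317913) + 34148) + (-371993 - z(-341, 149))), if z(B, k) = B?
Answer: 1/302173 ≈ 3.3094e-6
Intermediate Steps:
1/(((321764 + 317913) + 34148) + (-371993 - z(-341, 149))) = 1/(((321764 + 317913) + 34148) + (-371993 - 1*(-341))) = 1/((639677 + 34148) + (-371993 + 341)) = 1/(673825 - 371652) = 1/302173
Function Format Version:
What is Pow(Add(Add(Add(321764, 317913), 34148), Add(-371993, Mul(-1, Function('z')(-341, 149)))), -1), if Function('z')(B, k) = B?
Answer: Rational(1, 302173) ≈ 3.3094e-6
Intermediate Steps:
Pow(Add(Add(Add(321764, 317913), 34148), Add(-371993, Mul(-1, Function('z')(-341, 149)))), -1) = Pow(Add(Add(Add(321764, 317913), 34148), Add(-371993, Mul(-1, -341))), -1) = Pow(Add(Add(639677, 34148), Add(-371993, 341)), -1) = Pow(Add(673825, -371652), -1) = Pow(302173, -1) = Rational(1, 302173)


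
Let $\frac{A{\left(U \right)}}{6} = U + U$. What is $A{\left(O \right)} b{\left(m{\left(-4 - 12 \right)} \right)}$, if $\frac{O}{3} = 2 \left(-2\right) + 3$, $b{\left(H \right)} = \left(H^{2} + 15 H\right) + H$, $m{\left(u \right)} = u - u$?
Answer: $0$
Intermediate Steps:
$m{\left(u \right)} = 0$
$b{\left(H \right)} = H^{2} + 16 H$
$O = -3$ ($O = 3 \left(2 \left(-2\right) + 3\right) = 3 \left(-4 + 3\right) = 3 \left(-1\right) = -3$)
$A{\left(U \right)} = 12 U$ ($A{\left(U \right)} = 6 \left(U + U\right) = 6 \cdot 2 U = 12 U$)
$A{\left(O \right)} b{\left(m{\left(-4 - 12 \right)} \right)} = 12 \left(-3\right) 0 \left(16 + 0\right) = - 36 \cdot 0 \cdot 16 = \left(-36\right) 0 = 0$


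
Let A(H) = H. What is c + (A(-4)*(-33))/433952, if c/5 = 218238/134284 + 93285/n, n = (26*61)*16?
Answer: 306222597695631/11552584655456 ≈ 26.507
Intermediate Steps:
n = 25376 (n = 1586*16 = 25376)
c = 22580863035/851897696 (c = 5*(218238/134284 + 93285/25376) = 5*(218238*(1/134284) + 93285*(1/25376)) = 5*(109119/67142 + 93285/25376) = 5*(4516172607/851897696) = 22580863035/851897696 ≈ 26.507)
c + (A(-4)*(-33))/433952 = 22580863035/851897696 - 4*(-33)/433952 = 22580863035/851897696 + 132*(1/433952) = 22580863035/851897696 + 33/108488 = 306222597695631/11552584655456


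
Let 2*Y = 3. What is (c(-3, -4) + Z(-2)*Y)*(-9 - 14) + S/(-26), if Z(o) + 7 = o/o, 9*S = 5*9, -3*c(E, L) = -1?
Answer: 15533/78 ≈ 199.14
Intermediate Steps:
Y = 3/2 (Y = (½)*3 = 3/2 ≈ 1.5000)
c(E, L) = ⅓ (c(E, L) = -⅓*(-1) = ⅓)
S = 5 (S = (5*9)/9 = (⅑)*45 = 5)
Z(o) = -6 (Z(o) = -7 + o/o = -7 + 1 = -6)
(c(-3, -4) + Z(-2)*Y)*(-9 - 14) + S/(-26) = (⅓ - 6*3/2)*(-9 - 14) + 5/(-26) = (⅓ - 9)*(-23) - 1/26*5 = -26/3*(-23) - 5/26 = 598/3 - 5/26 = 15533/78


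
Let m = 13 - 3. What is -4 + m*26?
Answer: 256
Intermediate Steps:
m = 10
-4 + m*26 = -4 + 10*26 = -4 + 260 = 256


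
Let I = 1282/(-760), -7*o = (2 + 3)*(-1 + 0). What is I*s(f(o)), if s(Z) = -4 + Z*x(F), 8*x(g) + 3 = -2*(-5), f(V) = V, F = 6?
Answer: 17307/3040 ≈ 5.6931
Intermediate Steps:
o = 5/7 (o = -(2 + 3)*(-1 + 0)/7 = -5*(-1)/7 = -⅐*(-5) = 5/7 ≈ 0.71429)
x(g) = 7/8 (x(g) = -3/8 + (-2*(-5))/8 = -3/8 + (⅛)*10 = -3/8 + 5/4 = 7/8)
s(Z) = -4 + 7*Z/8 (s(Z) = -4 + Z*(7/8) = -4 + 7*Z/8)
I = -641/380 (I = 1282*(-1/760) = -641/380 ≈ -1.6868)
I*s(f(o)) = -641*(-4 + (7/8)*(5/7))/380 = -641*(-4 + 5/8)/380 = -641/380*(-27/8) = 17307/3040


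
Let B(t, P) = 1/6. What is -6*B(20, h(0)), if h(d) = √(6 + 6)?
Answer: -1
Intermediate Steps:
h(d) = 2*√3 (h(d) = √12 = 2*√3)
B(t, P) = ⅙
-6*B(20, h(0)) = -6*⅙ = -1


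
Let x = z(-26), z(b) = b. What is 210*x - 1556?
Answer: -7016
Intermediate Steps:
x = -26
210*x - 1556 = 210*(-26) - 1556 = -5460 - 1556 = -7016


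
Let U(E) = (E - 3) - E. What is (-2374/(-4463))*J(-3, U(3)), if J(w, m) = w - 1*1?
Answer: -9496/4463 ≈ -2.1277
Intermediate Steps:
U(E) = -3 (U(E) = (-3 + E) - E = -3)
J(w, m) = -1 + w (J(w, m) = w - 1 = -1 + w)
(-2374/(-4463))*J(-3, U(3)) = (-2374/(-4463))*(-1 - 3) = -2374*(-1/4463)*(-4) = (2374/4463)*(-4) = -9496/4463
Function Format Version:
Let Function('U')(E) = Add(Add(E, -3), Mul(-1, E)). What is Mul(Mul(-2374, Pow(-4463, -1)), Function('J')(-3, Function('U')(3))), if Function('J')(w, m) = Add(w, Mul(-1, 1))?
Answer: Rational(-9496, 4463) ≈ -2.1277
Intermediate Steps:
Function('U')(E) = -3 (Function('U')(E) = Add(Add(-3, E), Mul(-1, E)) = -3)
Function('J')(w, m) = Add(-1, w) (Function('J')(w, m) = Add(w, -1) = Add(-1, w))
Mul(Mul(-2374, Pow(-4463, -1)), Function('J')(-3, Function('U')(3))) = Mul(Mul(-2374, Pow(-4463, -1)), Add(-1, -3)) = Mul(Mul(-2374, Rational(-1, 4463)), -4) = Mul(Rational(2374, 4463), -4) = Rational(-9496, 4463)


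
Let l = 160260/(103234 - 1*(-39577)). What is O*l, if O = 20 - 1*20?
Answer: 0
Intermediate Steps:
l = 160260/142811 (l = 160260/(103234 + 39577) = 160260/142811 ≈ 1.1222)
O = 0 (O = 20 - 20 = 0)
O*l = 0*(160260/142811) = 0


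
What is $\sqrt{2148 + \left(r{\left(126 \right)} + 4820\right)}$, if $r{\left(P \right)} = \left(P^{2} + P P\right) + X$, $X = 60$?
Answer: $2 \sqrt{9695} \approx 196.93$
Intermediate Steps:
$r{\left(P \right)} = 60 + 2 P^{2}$ ($r{\left(P \right)} = \left(P^{2} + P P\right) + 60 = \left(P^{2} + P^{2}\right) + 60 = 2 P^{2} + 60 = 60 + 2 P^{2}$)
$\sqrt{2148 + \left(r{\left(126 \right)} + 4820\right)} = \sqrt{2148 + \left(\left(60 + 2 \cdot 126^{2}\right) + 4820\right)} = \sqrt{2148 + \left(\left(60 + 2 \cdot 15876\right) + 4820\right)} = \sqrt{2148 + \left(\left(60 + 31752\right) + 4820\right)} = \sqrt{2148 + \left(31812 + 4820\right)} = \sqrt{2148 + 36632} = \sqrt{38780} = 2 \sqrt{9695}$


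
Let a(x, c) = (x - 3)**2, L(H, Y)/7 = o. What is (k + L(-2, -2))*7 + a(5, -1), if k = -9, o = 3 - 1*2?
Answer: -10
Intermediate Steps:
o = 1 (o = 3 - 2 = 1)
L(H, Y) = 7 (L(H, Y) = 7*1 = 7)
a(x, c) = (-3 + x)**2
(k + L(-2, -2))*7 + a(5, -1) = (-9 + 7)*7 + (-3 + 5)**2 = -2*7 + 2**2 = -14 + 4 = -10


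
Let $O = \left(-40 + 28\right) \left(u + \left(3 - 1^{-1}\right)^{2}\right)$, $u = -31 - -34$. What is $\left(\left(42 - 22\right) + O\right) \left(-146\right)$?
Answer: $9344$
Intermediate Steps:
$u = 3$ ($u = -31 + 34 = 3$)
$O = -84$ ($O = \left(-40 + 28\right) \left(3 + \left(3 - 1^{-1}\right)^{2}\right) = - 12 \left(3 + \left(3 - 1\right)^{2}\right) = - 12 \left(3 + 2^{2}\right) = - 12 \left(3 + 4\right) = \left(-12\right) 7 = -84$)
$\left(\left(42 - 22\right) + O\right) \left(-146\right) = \left(\left(42 - 22\right) - 84\right) \left(-146\right) = \left(20 - 84\right) \left(-146\right) = \left(-64\right) \left(-146\right) = 9344$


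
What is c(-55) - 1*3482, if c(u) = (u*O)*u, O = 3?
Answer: 5593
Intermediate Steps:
c(u) = 3*u² (c(u) = (u*3)*u = (3*u)*u = 3*u²)
c(-55) - 1*3482 = 3*(-55)² - 1*3482 = 3*3025 - 3482 = 9075 - 3482 = 5593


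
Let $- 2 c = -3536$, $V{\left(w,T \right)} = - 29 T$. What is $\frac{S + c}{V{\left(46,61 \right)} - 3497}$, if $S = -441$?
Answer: $- \frac{1327}{5266} \approx -0.25199$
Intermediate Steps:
$c = 1768$ ($c = \left(- \frac{1}{2}\right) \left(-3536\right) = 1768$)
$\frac{S + c}{V{\left(46,61 \right)} - 3497} = \frac{-441 + 1768}{\left(-29\right) 61 - 3497} = \frac{1327}{-1769 - 3497} = \frac{1327}{-5266} = 1327 \left(- \frac{1}{5266}\right) = - \frac{1327}{5266}$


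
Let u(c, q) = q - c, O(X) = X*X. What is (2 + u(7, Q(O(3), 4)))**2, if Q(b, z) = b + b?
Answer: 169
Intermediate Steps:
O(X) = X**2
Q(b, z) = 2*b
(2 + u(7, Q(O(3), 4)))**2 = (2 + (2*3**2 - 1*7))**2 = (2 + (2*9 - 7))**2 = (2 + (18 - 7))**2 = (2 + 11)**2 = 13**2 = 169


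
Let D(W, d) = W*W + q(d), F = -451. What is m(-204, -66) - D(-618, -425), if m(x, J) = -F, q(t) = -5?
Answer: -381468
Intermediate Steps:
m(x, J) = 451 (m(x, J) = -1*(-451) = 451)
D(W, d) = -5 + W² (D(W, d) = W*W - 5 = W² - 5 = -5 + W²)
m(-204, -66) - D(-618, -425) = 451 - (-5 + (-618)²) = 451 - (-5 + 381924) = 451 - 1*381919 = 451 - 381919 = -381468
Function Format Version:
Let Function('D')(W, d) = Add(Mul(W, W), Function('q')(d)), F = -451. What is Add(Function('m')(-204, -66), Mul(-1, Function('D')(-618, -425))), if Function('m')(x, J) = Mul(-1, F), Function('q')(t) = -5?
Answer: -381468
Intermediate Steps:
Function('m')(x, J) = 451 (Function('m')(x, J) = Mul(-1, -451) = 451)
Function('D')(W, d) = Add(-5, Pow(W, 2)) (Function('D')(W, d) = Add(Mul(W, W), -5) = Add(Pow(W, 2), -5) = Add(-5, Pow(W, 2)))
Add(Function('m')(-204, -66), Mul(-1, Function('D')(-618, -425))) = Add(451, Mul(-1, Add(-5, Pow(-618, 2)))) = Add(451, Mul(-1, Add(-5, 381924))) = Add(451, Mul(-1, 381919)) = Add(451, -381919) = -381468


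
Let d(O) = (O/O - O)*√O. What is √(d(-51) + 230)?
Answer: √(230 + 52*I*√51) ≈ 18.259 + 10.169*I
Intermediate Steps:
d(O) = √O*(1 - O) (d(O) = (1 - O)*√O = √O*(1 - O))
√(d(-51) + 230) = √(√(-51)*(1 - 1*(-51)) + 230) = √((I*√51)*(1 + 51) + 230) = √((I*√51)*52 + 230) = √(52*I*√51 + 230) = √(230 + 52*I*√51)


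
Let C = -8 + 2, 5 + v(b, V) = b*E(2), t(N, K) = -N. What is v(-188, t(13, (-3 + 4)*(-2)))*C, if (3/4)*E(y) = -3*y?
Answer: -8994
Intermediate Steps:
E(y) = -4*y (E(y) = 4*(-3*y)/3 = -4*y)
v(b, V) = -5 - 8*b (v(b, V) = -5 + b*(-4*2) = -5 + b*(-8) = -5 - 8*b)
C = -6
v(-188, t(13, (-3 + 4)*(-2)))*C = (-5 - 8*(-188))*(-6) = (-5 + 1504)*(-6) = 1499*(-6) = -8994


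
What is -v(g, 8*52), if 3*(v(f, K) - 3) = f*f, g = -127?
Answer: -16138/3 ≈ -5379.3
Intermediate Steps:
v(f, K) = 3 + f²/3 (v(f, K) = 3 + (f*f)/3 = 3 + f²/3)
-v(g, 8*52) = -(3 + (⅓)*(-127)²) = -(3 + (⅓)*16129) = -(3 + 16129/3) = -1*16138/3 = -16138/3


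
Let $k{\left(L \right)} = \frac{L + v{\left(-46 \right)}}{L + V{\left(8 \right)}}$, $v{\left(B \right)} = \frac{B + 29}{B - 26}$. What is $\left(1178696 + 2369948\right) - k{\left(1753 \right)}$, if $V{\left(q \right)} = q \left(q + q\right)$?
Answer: $\frac{480599827975}{135432} \approx 3.5486 \cdot 10^{6}$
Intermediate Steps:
$V{\left(q \right)} = 2 q^{2}$ ($V{\left(q \right)} = q 2 q = 2 q^{2}$)
$v{\left(B \right)} = \frac{29 + B}{-26 + B}$
$k{\left(L \right)} = \frac{\frac{17}{72} + L}{128 + L}$ ($k{\left(L \right)} = \frac{L + \frac{29 - 46}{-26 - 46}}{L + 2 \cdot 8^{2}} = \frac{L + \frac{1}{-72} \left(-17\right)}{L + 2 \cdot 64} = \frac{L - - \frac{17}{72}}{L + 128} = \frac{L + \frac{17}{72}}{128 + L} = \frac{\frac{17}{72} + L}{128 + L}$)
$\left(1178696 + 2369948\right) - k{\left(1753 \right)} = \left(1178696 + 2369948\right) - \frac{\frac{17}{72} + 1753}{128 + 1753} = 3548644 - \frac{1}{1881} \cdot \frac{126233}{72} = 3548644 - \frac{126233}{135432} = \frac{480599827975}{135432}$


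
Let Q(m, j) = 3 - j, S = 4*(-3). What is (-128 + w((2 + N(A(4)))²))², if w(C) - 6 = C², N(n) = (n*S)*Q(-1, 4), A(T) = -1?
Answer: 97574884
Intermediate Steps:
S = -12
N(n) = 12*n (N(n) = (n*(-12))*(3 - 1*4) = (-12*n)*(3 - 4) = -12*n*(-1) = 12*n)
w(C) = 6 + C²
(-128 + w((2 + N(A(4)))²))² = (-128 + (6 + ((2 + 12*(-1))²)²))² = (-128 + (6 + ((2 - 12)²)²))² = (-128 + (6 + ((-10)²)²))² = (-128 + (6 + 100²))² = (-128 + (6 + 10000))² = (-128 + 10006)² = 9878² = 97574884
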